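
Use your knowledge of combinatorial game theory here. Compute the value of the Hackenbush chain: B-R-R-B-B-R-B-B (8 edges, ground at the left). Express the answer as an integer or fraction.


Edges (from ground): B-R-R-B-B-R-B-B
By Berlekamp's sign-expansion rule, a Blue-Red Hackenbush stalk has the value of the surreal number whose sign sequence is the edge sequence with B -> + and R -> -.
Sign sequence: +--++-++
Trace the sign expansion in the surreal number tree, starting from 0:
Edge 1: B (sign +) -> bounds (0, +inf), value = 1
Edge 2: R (sign -) -> bounds (0, 1), value = 1/2
Edge 3: R (sign -) -> bounds (0, 1/2), value = 1/4
Edge 4: B (sign +) -> bounds (1/4, 1/2), value = 3/8
Edge 5: B (sign +) -> bounds (3/8, 1/2), value = 7/16
Edge 6: R (sign -) -> bounds (3/8, 7/16), value = 13/32
Edge 7: B (sign +) -> bounds (13/32, 7/16), value = 27/64
Edge 8: B (sign +) -> bounds (27/64, 7/16), value = 55/128
Game value = 55/128

55/128


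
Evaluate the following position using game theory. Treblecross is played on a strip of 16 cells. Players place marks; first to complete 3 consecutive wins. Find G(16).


Treblecross: place X on empty cells; 3-in-a-row wins.
Playing within two cells of an existing X lets the opponent win at once, so sensible play treats the cells i-2..i+2 around each X as dead. The player left with no safe cell loses, so this is a normal-play take-away game on strips of safe cells.
Placing X at cell i (0-indexed) of a strip of k safe cells leaves independent strips of sizes max(0, i-2) and max(0, k-i-3). Hence G(k) = mex{ G(max(0,i-2)) XOR G(max(0,k-i-3)) : 0 <= i < k }, with G(0) = 0.
G(1): splits (0,0):0^0=0 -> mex({0}) = 1
G(2): splits (0,0):0^0=0 -> mex({0}) = 1
G(3): splits (0,0):0^0=0 -> mex({0}) = 1
G(4): splits (0,1):0^1=1 (0,0):0^0=0 -> mex({0, 1}) = 2
G(5): splits (0,2):0^1=1 (0,1):0^1=1 (0,0):0^0=0 -> mex({0, 1}) = 2
G(6) = mex({1}) = 0
G(7) = mex({0, 1, 2}) = 3
G(8) = mex({0, 1, 2}) = 3
G(9) = mex({0, 2}) = 1
G(10) = mex({0, 2, 3}) = 1
G(11) = mex({0, 3}) = 1
G(12) = mex({1, 3}) = 0
G(13) = mex({0, 1, 2, 3}) = 4
G(14) = mex({0, 1, 2}) = 3
G(15) = mex({0, 1, 2}) = 3
G(16) = mex({0, 1, 2, 4}) = 3
Therefore G(16) = 3.

3


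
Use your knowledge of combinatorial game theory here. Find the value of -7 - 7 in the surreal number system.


x = -7, y = 7
x - y = -7 - 7 = -14

-14


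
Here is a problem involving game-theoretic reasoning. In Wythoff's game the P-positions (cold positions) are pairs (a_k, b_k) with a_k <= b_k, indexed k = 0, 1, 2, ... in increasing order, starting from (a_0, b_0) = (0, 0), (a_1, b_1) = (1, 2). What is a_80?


By Wythoff's theorem, a_k = floor(k * phi) and b_k = floor(k * phi^2) = a_k + k, where phi = (1 + sqrt(5))/2 is the golden ratio.
phi = (1 + sqrt(5))/2 = 1.618034
k = 80
k * phi = 80 * 1.618034 = 129.442719
a_80 = floor(k * phi) = 129

129


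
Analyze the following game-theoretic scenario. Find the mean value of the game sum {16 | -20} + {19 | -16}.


G1 = {16 | -20}, G2 = {19 | -16}
Each is a switch {a | b} with numbers a > b; its mean value is (a + b)/2, and mean value is additive over game sums: m(G1 + G2) = m(G1) + m(G2).
Mean of G1 = (16 + (-20))/2 = -4/2 = -2
Mean of G2 = (19 + (-16))/2 = 3/2 = 3/2
Mean of G1 + G2 = -2 + 3/2 = -1/2

-1/2


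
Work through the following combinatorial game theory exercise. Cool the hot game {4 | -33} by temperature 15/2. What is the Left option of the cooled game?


Original game: {4 | -33} (a switch {a | b} with a > b).
Cooling by t (for t below the temperature (a - b)/2 = 37/2) taxes each move by t: {a | b} cooled by t is {a - t | b + t}.
Cooling amount: t = 15/2
Cooled Left option: 4 - 15/2 = -7/2
Cooled Right option: -33 + 15/2 = -51/2
Cooled game: {-7/2 | -51/2}
Left option = -7/2

-7/2


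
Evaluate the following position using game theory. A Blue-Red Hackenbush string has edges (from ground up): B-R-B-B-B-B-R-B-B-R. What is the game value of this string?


Edges (from ground): B-R-B-B-B-B-R-B-B-R
By Berlekamp's sign-expansion rule, a Blue-Red Hackenbush stalk has the value of the surreal number whose sign sequence is the edge sequence with B -> + and R -> -.
Sign sequence: +-++++-++-
Trace the sign expansion in the surreal number tree, starting from 0:
Edge 1: B (sign +) -> bounds (0, +inf), value = 1
Edge 2: R (sign -) -> bounds (0, 1), value = 1/2
Edge 3: B (sign +) -> bounds (1/2, 1), value = 3/4
Edge 4: B (sign +) -> bounds (3/4, 1), value = 7/8
Edge 5: B (sign +) -> bounds (7/8, 1), value = 15/16
Edge 6: B (sign +) -> bounds (15/16, 1), value = 31/32
Edge 7: R (sign -) -> bounds (15/16, 31/32), value = 61/64
Edge 8: B (sign +) -> bounds (61/64, 31/32), value = 123/128
Edge 9: B (sign +) -> bounds (123/128, 31/32), value = 247/256
Edge 10: R (sign -) -> bounds (123/128, 247/256), value = 493/512
Game value = 493/512

493/512


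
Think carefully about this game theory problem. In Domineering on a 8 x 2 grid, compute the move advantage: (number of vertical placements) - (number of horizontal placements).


Board is 8 x 2 (rows x cols).
Left (vertical) placements: (rows-1) * cols = 7 * 2 = 14
Right (horizontal) placements: rows * (cols-1) = 8 * 1 = 8
Advantage = Left - Right = 14 - 8 = 6

6


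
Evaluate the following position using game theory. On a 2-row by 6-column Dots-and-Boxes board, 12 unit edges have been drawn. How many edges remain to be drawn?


Grid: 2 x 6 boxes, i.e. 3 rows and 7 columns of dots.
Horizontal edges: (rows + 1) * cols = 3 * 6 = 18
Vertical edges: rows * (cols + 1) = 2 * 7 = 14
Total edges: 18 + 14 = 32
Edges drawn: 12
Remaining: 32 - 12 = 20

20


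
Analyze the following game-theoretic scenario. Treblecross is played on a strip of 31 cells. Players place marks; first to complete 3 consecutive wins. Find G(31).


Treblecross: place X on empty cells; 3-in-a-row wins.
Playing within two cells of an existing X lets the opponent win at once, so sensible play treats the cells i-2..i+2 around each X as dead. The player left with no safe cell loses, so this is a normal-play take-away game on strips of safe cells.
Placing X at cell i (0-indexed) of a strip of k safe cells leaves independent strips of sizes max(0, i-2) and max(0, k-i-3). Hence G(k) = mex{ G(max(0,i-2)) XOR G(max(0,k-i-3)) : 0 <= i < k }, with G(0) = 0.
G(1): splits (0,0):0^0=0 -> mex({0}) = 1
G(2): splits (0,0):0^0=0 -> mex({0}) = 1
G(3): splits (0,0):0^0=0 -> mex({0}) = 1
G(4): splits (0,1):0^1=1 (0,0):0^0=0 -> mex({0, 1}) = 2
G(5): splits (0,2):0^1=1 (0,1):0^1=1 (0,0):0^0=0 -> mex({0, 1}) = 2
G(6) = mex({1}) = 0
G(7) = mex({0, 1, 2}) = 3
G(8) = mex({0, 1, 2}) = 3
G(9) = mex({0, 2}) = 1
G(10) = mex({0, 2, 3}) = 1
G(11) = mex({0, 3}) = 1
G(12) = mex({1, 3}) = 0
G(13) = mex({0, 1, 2, 3}) = 4
G(14) = mex({0, 1, 2}) = 3
G(15) = mex({0, 1, 2}) = 3
G(16) = mex({0, 1, 2, 4}) = 3
G(17) = mex({0, 1, 3, 4}) = 2
G(18) = mex({0, 1, 3, 4}) = 2
G(19) = mex({0, 1, 3, 5}) = 2
G(20) = mex({0, 1, 2, 3, 5}) = 4
G(21) = mex({0, 1, 2, 3, 5}) = 4
G(22) = mex({1, 2, 6}) = 0
G(23) = mex({0, 1, 2, 3, 4, 6}) = 5
G(24) = mex({0, 1, 2, 3, 4}) = 5
G(25) = mex({0, 1, 3, 4, 7}) = 2
G(26) = mex({0, 1, 3, 4, 5, 7}) = 2
G(27) = mex({0, 1, 3, 5}) = 2
G(28) = mex({0, 1, 2, 5}) = 3
G(29) = mex({0, 1, 2, 4, 5, 6}) = 3
G(30) = mex({1, 2, 4, 6}) = 0
G(31) = mex({0, 1, 2, 3, 4, 6}) = 5
Therefore G(31) = 5.

5


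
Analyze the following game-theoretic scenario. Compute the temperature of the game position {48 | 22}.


The game is {48 | 22}, a switch {a | b} with numbers a > b.
Cooling {a | b} by t gives {a - t | b + t}, which stops being hot when a - t = b + t, i.e. at t = (a - b)/2. So the temperature of a switch is (a - b)/2.
Temperature = (Left option - Right option) / 2
= (48 - (22)) / 2
= 26 / 2
= 13

13


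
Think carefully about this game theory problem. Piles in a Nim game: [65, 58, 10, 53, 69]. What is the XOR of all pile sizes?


We need the XOR (exclusive or) of all pile sizes.
After XOR-ing pile 1 (size 65): 0 XOR 65 = 65
After XOR-ing pile 2 (size 58): 65 XOR 58 = 123
After XOR-ing pile 3 (size 10): 123 XOR 10 = 113
After XOR-ing pile 4 (size 53): 113 XOR 53 = 68
After XOR-ing pile 5 (size 69): 68 XOR 69 = 1
The Nim-value of this position is 1.

1


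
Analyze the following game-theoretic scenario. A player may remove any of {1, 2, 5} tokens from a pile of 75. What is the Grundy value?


The subtraction set is S = {1, 2, 5}.
G(k) = mex{ G(k - s) : s in S, s <= k }. We compute iteratively: G(0) = 0.
G(1) = mex({0}) = 1
G(2) = mex({0, 1}) = 2
G(3) = mex({1, 2}) = 0
G(4) = mex({0, 2}) = 1
G(5) = mex({0, 1}) = 2
G(6) = mex({1, 2}) = 0
G(7) = mex({0, 2}) = 1
Observe that G(3)..G(7) = 0, 1, 2, 0, 1 repeats G(0)..G(4) = 0, 1, 2, 0, 1.
For k >= max(S) = 5, G(k) is determined by the previous 5 values G(k-5)..G(k-1); a window of 5 consecutive values has recurred shifted by 3, so by induction G(k + 3) = G(k) for all k >= 0: the sequence is periodic from the start with period 3.
One period: G(0..2) = 0, 1, 2.
75 mod 3 = 0, so G(75) = G(0) = 0.

0


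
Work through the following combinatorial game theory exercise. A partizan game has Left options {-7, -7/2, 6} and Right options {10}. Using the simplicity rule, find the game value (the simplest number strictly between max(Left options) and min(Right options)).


Left options: {-7, -7/2, 6}, max = 6
Right options: {10}, min = 10
All options are numbers and max(Left) < min(Right), so by the simplicity theorem the value is the simplest (earliest-born) number strictly between 6 and 10.
Integers 7 through 9 all lie strictly between 6 and 10.
Among integers, the simplest (lowest birthday = smallest |n|; 0 is born on day 0, +-n on day n) is 7.
No non-integer in the interval can be simpler: if x is a non-integer in the interval, then floor(x) or ceil(x) also lies in the interval (the interval contains an integer), and both are proper prefixes of x's sign expansion, i.e. born earlier. So the game value is 7.
Game value = 7

7


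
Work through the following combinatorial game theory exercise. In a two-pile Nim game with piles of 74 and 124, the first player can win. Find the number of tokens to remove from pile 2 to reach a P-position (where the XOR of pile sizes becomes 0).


Piles: 74 and 124
Current XOR: 74 XOR 124 = 54 (non-zero, so this is an N-position).
To make the XOR zero, we need to find a move that balances the piles.
For pile 2 (size 124): target = 124 XOR 54 = 74
We reduce pile 2 from 124 to 74.
Tokens removed: 124 - 74 = 50
Verification: 74 XOR 74 = 0

50


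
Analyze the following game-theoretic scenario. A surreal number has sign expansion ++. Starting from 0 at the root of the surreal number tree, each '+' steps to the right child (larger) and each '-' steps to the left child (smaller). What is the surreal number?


Sign expansion: ++
Rule: track bounds (lo, hi), initially (-inf, +inf). On '+', the current value becomes lo and we move to the simplest number in (value, hi): value + 1 if hi = +inf, otherwise the midpoint (value + hi)/2. On '-', the current value becomes hi and we move to value - 1 if lo = -inf, otherwise the midpoint (lo + value)/2.
Start at 0.
Step 1: sign = +, move right. Bounds: (0, +inf). Value = 1
Step 2: sign = +, move right. Bounds: (1, +inf). Value = 2
The surreal number with sign expansion ++ is 2.

2


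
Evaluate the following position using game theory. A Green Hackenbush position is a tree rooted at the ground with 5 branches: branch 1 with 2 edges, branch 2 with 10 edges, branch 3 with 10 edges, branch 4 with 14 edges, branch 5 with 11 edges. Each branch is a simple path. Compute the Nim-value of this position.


The tree has 5 branches from the ground vertex.
In Green Hackenbush, the Nim-value of a simple path of length k is k.
Branch 1: length 2, Nim-value = 2
Branch 2: length 10, Nim-value = 10
Branch 3: length 10, Nim-value = 10
Branch 4: length 14, Nim-value = 14
Branch 5: length 11, Nim-value = 11
Total Nim-value = XOR of all branch values:
0 XOR 2 = 2
2 XOR 10 = 8
8 XOR 10 = 2
2 XOR 14 = 12
12 XOR 11 = 7
Nim-value of the tree = 7

7


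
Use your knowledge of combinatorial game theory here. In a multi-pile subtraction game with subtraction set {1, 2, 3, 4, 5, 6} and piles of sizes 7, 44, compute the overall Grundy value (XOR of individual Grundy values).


Subtraction set: {1, 2, 3, 4, 5, 6}
For this subtraction set, G(n) = n mod 7 (period = max + 1 = 7).
Pile 1 (size 7): G(7) = 7 mod 7 = 0
Pile 2 (size 44): G(44) = 44 mod 7 = 2
Total Grundy value = XOR of all: 0 XOR 2 = 2

2


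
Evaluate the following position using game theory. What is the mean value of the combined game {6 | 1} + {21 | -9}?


G1 = {6 | 1}, G2 = {21 | -9}
Each is a switch {a | b} with numbers a > b; its mean value is (a + b)/2, and mean value is additive over game sums: m(G1 + G2) = m(G1) + m(G2).
Mean of G1 = (6 + (1))/2 = 7/2 = 7/2
Mean of G2 = (21 + (-9))/2 = 12/2 = 6
Mean of G1 + G2 = 7/2 + 6 = 19/2

19/2


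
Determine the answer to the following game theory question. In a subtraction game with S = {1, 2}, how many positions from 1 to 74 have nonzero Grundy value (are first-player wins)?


Subtraction set S = {1, 2}, so G(n) = n mod 3.
G(n) = 0 when n is a multiple of 3.
Multiples of 3 in [1, 74]: 24
N-positions (nonzero Grundy) = 74 - 24 = 50

50


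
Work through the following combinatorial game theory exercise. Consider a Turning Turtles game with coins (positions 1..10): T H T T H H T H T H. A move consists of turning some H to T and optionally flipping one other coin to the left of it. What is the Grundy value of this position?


Coins: T H T T H H T H T H
Key fact: a single head at position k behaves exactly like a Nim heap of size k (turning it to T and optionally flipping a coin at j < k corresponds to moving the heap from k to j, or to 0), and heads combine as a disjunctive sum (two heads at the same place would cancel, matching j XOR j = 0). So the Nim-value is the XOR of the 1-indexed positions of the heads.
Face-up positions (1-indexed): [2, 5, 6, 8, 10]
XOR 0 with 2: 0 XOR 2 = 2
XOR 2 with 5: 2 XOR 5 = 7
XOR 7 with 6: 7 XOR 6 = 1
XOR 1 with 8: 1 XOR 8 = 9
XOR 9 with 10: 9 XOR 10 = 3
Nim-value = 3

3


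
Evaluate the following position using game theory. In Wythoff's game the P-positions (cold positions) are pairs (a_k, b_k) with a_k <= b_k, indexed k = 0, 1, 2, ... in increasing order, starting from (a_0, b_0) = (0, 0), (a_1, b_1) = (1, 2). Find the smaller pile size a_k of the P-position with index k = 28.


By Wythoff's theorem, a_k = floor(k * phi) and b_k = floor(k * phi^2) = a_k + k, where phi = (1 + sqrt(5))/2 is the golden ratio.
phi = (1 + sqrt(5))/2 = 1.618034
k = 28
k * phi = 28 * 1.618034 = 45.304952
a_28 = floor(k * phi) = 45

45


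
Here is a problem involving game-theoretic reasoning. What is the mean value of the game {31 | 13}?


Game = {31 | 13}, a switch {a | b} with numbers a > b.
Its thermograph has left wall a - t and right wall b + t, which meet at t = (a - b)/2, where both equal (a + b)/2. So the mast (mean value) is at (a + b)/2.
Mean = (31 + (13))/2 = 44/2 = 22

22


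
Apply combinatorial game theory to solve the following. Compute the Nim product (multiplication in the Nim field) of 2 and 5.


Nim multiplication is bilinear over XOR: (u XOR v) * w = (u*w) XOR (v*w).
So we split each operand into its bit components and XOR the pairwise Nim products.
2 = 2 (as XOR of powers of 2).
5 = 1 + 4 (as XOR of powers of 2).
Using the standard Nim-product table on single bits:
  2*2 = 3,   2*4 = 8,   2*8 = 12,
  4*4 = 6,   4*8 = 11,  8*8 = 13,
and  1*x = x (identity), k*l = l*k (commutative).
Pairwise Nim products:
  2 * 1 = 2
  2 * 4 = 8
XOR them: 2 XOR 8 = 10.
Result: 2 * 5 = 10 (in Nim).

10


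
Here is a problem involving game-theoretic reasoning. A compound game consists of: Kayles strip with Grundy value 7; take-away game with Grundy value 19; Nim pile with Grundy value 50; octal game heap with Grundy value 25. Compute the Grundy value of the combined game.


By the Sprague-Grundy theorem, the Grundy value of a sum of games is the XOR of individual Grundy values.
Kayles strip: Grundy value = 7. Running XOR: 0 XOR 7 = 7
take-away game: Grundy value = 19. Running XOR: 7 XOR 19 = 20
Nim pile: Grundy value = 50. Running XOR: 20 XOR 50 = 38
octal game heap: Grundy value = 25. Running XOR: 38 XOR 25 = 63
The combined Grundy value is 63.

63


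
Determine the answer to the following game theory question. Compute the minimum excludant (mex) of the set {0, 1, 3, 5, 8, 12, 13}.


Set = {0, 1, 3, 5, 8, 12, 13}
0 is in the set.
1 is in the set.
2 is NOT in the set. This is the mex.
mex = 2

2


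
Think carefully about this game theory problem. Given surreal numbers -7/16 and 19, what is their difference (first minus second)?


x = -7/16, y = 19
Converting to common denominator: 16
x = -7/16, y = 304/16
x - y = -7/16 - 19 = -311/16

-311/16


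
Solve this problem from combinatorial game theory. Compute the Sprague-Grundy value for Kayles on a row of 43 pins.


Kayles: a move removes 1 or 2 adjacent pins from a contiguous row.
Removing pins from a row of k leaves two independent rows (a, b) with a + b = k - 1 (one pin) or a + b = k - 2 (two pins); an end removal gives a = 0.
By Sprague-Grundy, G(k) = mex{ G(a) XOR G(b) } over all these splits. G(0) = 0.
G(1): splits (0,0):0^0=0 -> mex({0}) = 1
G(2): splits (0,1):0^1=1 (0,0):0^0=0 -> mex({0, 1}) = 2
G(3): splits (0,2):0^2=2 (1,1):1^1=0 (0,1):0^1=1 -> mex({0, 1, 2}) = 3
G(4): splits (0,3):0^3=3 (1,2):1^2=3 (0,2):0^2=2 (1,1):1^1=0 -> mex({0, 2, 3}) = 1
G(5): splits (0,4):0^1=1 (1,3):1^3=2 (2,2):2^2=0 (0,3):0^3=3 (1,2):1^2=3 -> mex({0, 1, 2, 3}) = 4
G(6) = mex({0, 1, 2, 4}) = 3
G(7) = mex({0, 1, 3, 4, 5}) = 2
G(8) = mex({0, 2, 3, 5, 6}) = 1
G(9) = mex({0, 1, 2, 3, 6, 7}) = 4
G(10) = mex({0, 1, 3, 4, 5, 7}) = 2
G(11) = mex({0, 1, 2, 3, 4, 5}) = 6
G(12) = mex({0, 1, 2, 3, 5, 6, 7}) = 4
G(13) = mex({0, 2, 3, 4, 6, 7}) = 1
G(14) = mex({0, 1, 4, 5, 6, 7}) = 2
G(15) = mex({0, 1, 2, 3, 4, 5, 6}) = 7
G(16) = mex({0, 2, 3, 5, 6, 7}) = 1
G(17) = mex({0, 1, 2, 3, 5, 6, 7}) = 4
G(18) = mex({0, 1, 2, 4, 5, 6}) = 3
G(19) = mex({0, 1, 3, 4, 5, 7}) = 2
G(20) = mex({0, 2, 3, 4, 5, 6, 7}) = 1
G(21) = mex({0, 1, 2, 3, 5, 6, 7}) = 4
G(22) = mex({0, 1, 2, 3, 4, 5, 7}) = 6
G(23) = mex({0, 1, 2, 3, 4, 5, 6}) = 7
G(24) = mex({0, 1, 2, 3, 5, 6, 7}) = 4
G(25) = mex({0, 2, 3, 4, 6, 7}) = 1
G(26) = mex({0, 1, 3, 4, 5, 6, 7}) = 2
G(27) = mex({0, 1, 2, 3, 4, 5, 6, 7}) = 8
G(28) = mex({0, 1, 2, 3, 4, 6, 7, 8}) = 5
G(29) = mex({0, 1, 2, 3, 5, 6, 7, 8, 9}) = 4
G(30) = mex({0, 1, 2, 3, 4, 5, 6, 9, 10}) = 7
G(31) = mex({0, 1, 3, 4, 5, 7, 10, 11}) = 2
G(32) = mex({0, 2, 3, 4, 5, 6, 7, 9, 11}) = 1
G(33) = mex({0, 1, 2, 3, 4, 5, 6, 7, 9, 12}) = 8
G(34) = mex({0, 1, 2, 3, 4, 5, 7, 8, 11, 12}) = 6
G(35) = mex({0, 1, 2, 3, 4, 5, 6, 8, 9, 10, 11}) = 7
G(36) = mex({0, 1, 2, 3, 5, 6, 7, 9, 10}) = 4
G(37) = mex({0, 2, 3, 4, 6, 7, 9, 10, 11, 12}) = 1
G(38) = mex({0, 1, 3, 4, 5, 6, 7, 9, 10, 11, 12}) = 2
G(39) = mex({0, 1, 2, 4, 5, 6, 7, 9, 10, 12, 14}) = 3
G(40) = mex({0, 2, 3, 4, 6, 7, 11, 12, 14}) = 1
G(41) = mex({0, 1, 2, 3, 5, 6, 7, 9, 10, 11, 12}) = 4
G(42) = mex({0, 1, 2, 3, 4, 5, 6, 9, 10}) = 7
G(43) = mex({0, 1, 3, 4, 5, 7, 9, 10, 12, 15}) = 2
Therefore G(43) = 2.

2


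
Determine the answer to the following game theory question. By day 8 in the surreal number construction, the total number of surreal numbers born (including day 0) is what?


Day 0: {|} = 0 is born. Count = 1.
Day n: the number of surreal numbers born by day n is 2^(n+1) - 1.
By day 0: 2^1 - 1 = 1
By day 1: 2^2 - 1 = 3
By day 2: 2^3 - 1 = 7
By day 3: 2^4 - 1 = 15
By day 4: 2^5 - 1 = 31
By day 5: 2^6 - 1 = 63
By day 6: 2^7 - 1 = 127
By day 7: 2^8 - 1 = 255
By day 8: 2^9 - 1 = 511
By day 8: 511 surreal numbers.

511


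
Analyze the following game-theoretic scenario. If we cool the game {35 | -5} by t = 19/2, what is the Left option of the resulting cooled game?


Original game: {35 | -5} (a switch {a | b} with a > b).
Cooling by t (for t below the temperature (a - b)/2 = 20) taxes each move by t: {a | b} cooled by t is {a - t | b + t}.
Cooling amount: t = 19/2
Cooled Left option: 35 - 19/2 = 51/2
Cooled Right option: -5 + 19/2 = 9/2
Cooled game: {51/2 | 9/2}
Left option = 51/2

51/2


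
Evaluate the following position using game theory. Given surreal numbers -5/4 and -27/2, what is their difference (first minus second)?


x = -5/4, y = -27/2
Converting to common denominator: 4
x = -5/4, y = -54/4
x - y = -5/4 - -27/2 = 49/4

49/4


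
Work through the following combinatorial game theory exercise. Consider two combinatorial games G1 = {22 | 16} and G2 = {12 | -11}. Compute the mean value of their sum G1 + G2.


G1 = {22 | 16}, G2 = {12 | -11}
Each is a switch {a | b} with numbers a > b; its mean value is (a + b)/2, and mean value is additive over game sums: m(G1 + G2) = m(G1) + m(G2).
Mean of G1 = (22 + (16))/2 = 38/2 = 19
Mean of G2 = (12 + (-11))/2 = 1/2 = 1/2
Mean of G1 + G2 = 19 + 1/2 = 39/2

39/2


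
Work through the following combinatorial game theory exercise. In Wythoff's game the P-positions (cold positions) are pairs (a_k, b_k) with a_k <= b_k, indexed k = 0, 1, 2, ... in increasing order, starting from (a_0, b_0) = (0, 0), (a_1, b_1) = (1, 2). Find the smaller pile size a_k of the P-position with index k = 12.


By Wythoff's theorem, a_k = floor(k * phi) and b_k = floor(k * phi^2) = a_k + k, where phi = (1 + sqrt(5))/2 is the golden ratio.
phi = (1 + sqrt(5))/2 = 1.618034
k = 12
k * phi = 12 * 1.618034 = 19.416408
a_12 = floor(k * phi) = 19

19


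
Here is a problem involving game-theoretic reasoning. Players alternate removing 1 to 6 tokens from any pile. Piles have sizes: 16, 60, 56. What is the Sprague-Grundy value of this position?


Subtraction set: {1, 2, 3, 4, 5, 6}
For this subtraction set, G(n) = n mod 7 (period = max + 1 = 7).
Pile 1 (size 16): G(16) = 16 mod 7 = 2
Pile 2 (size 60): G(60) = 60 mod 7 = 4
Pile 3 (size 56): G(56) = 56 mod 7 = 0
Total Grundy value = XOR of all: 2 XOR 4 XOR 0 = 6

6


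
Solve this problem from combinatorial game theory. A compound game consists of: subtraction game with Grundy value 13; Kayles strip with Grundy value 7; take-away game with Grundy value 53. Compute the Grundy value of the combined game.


By the Sprague-Grundy theorem, the Grundy value of a sum of games is the XOR of individual Grundy values.
subtraction game: Grundy value = 13. Running XOR: 0 XOR 13 = 13
Kayles strip: Grundy value = 7. Running XOR: 13 XOR 7 = 10
take-away game: Grundy value = 53. Running XOR: 10 XOR 53 = 63
The combined Grundy value is 63.

63


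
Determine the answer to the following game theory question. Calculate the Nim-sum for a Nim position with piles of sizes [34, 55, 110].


We need the XOR (exclusive or) of all pile sizes.
After XOR-ing pile 1 (size 34): 0 XOR 34 = 34
After XOR-ing pile 2 (size 55): 34 XOR 55 = 21
After XOR-ing pile 3 (size 110): 21 XOR 110 = 123
The Nim-value of this position is 123.

123


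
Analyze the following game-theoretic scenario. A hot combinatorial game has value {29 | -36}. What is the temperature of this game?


The game is {29 | -36}, a switch {a | b} with numbers a > b.
Cooling {a | b} by t gives {a - t | b + t}, which stops being hot when a - t = b + t, i.e. at t = (a - b)/2. So the temperature of a switch is (a - b)/2.
Temperature = (Left option - Right option) / 2
= (29 - (-36)) / 2
= 65 / 2
= 65/2

65/2


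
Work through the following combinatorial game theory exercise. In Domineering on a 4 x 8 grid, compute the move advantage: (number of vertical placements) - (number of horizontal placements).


Board is 4 x 8 (rows x cols).
Left (vertical) placements: (rows-1) * cols = 3 * 8 = 24
Right (horizontal) placements: rows * (cols-1) = 4 * 7 = 28
Advantage = Left - Right = 24 - 28 = -4

-4


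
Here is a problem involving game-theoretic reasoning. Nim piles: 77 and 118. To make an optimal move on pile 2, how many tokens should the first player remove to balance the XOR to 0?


Piles: 77 and 118
Current XOR: 77 XOR 118 = 59 (non-zero, so this is an N-position).
To make the XOR zero, we need to find a move that balances the piles.
For pile 2 (size 118): target = 118 XOR 59 = 77
We reduce pile 2 from 118 to 77.
Tokens removed: 118 - 77 = 41
Verification: 77 XOR 77 = 0

41


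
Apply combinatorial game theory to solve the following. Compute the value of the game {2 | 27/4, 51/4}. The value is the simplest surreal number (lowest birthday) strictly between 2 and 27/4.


Left options: {2}, max = 2
Right options: {27/4, 51/4}, min = 27/4
All options are numbers and max(Left) < min(Right), so by the simplicity theorem the value is the simplest (earliest-born) number strictly between 2 and 27/4.
Integers 3 through 6 all lie strictly between 2 and 27/4.
Among integers, the simplest (lowest birthday = smallest |n|; 0 is born on day 0, +-n on day n) is 3.
No non-integer in the interval can be simpler: if x is a non-integer in the interval, then floor(x) or ceil(x) also lies in the interval (the interval contains an integer), and both are proper prefixes of x's sign expansion, i.e. born earlier. So the game value is 3.
Game value = 3

3


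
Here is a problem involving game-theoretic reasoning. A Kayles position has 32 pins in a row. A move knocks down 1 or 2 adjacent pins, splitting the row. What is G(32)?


Kayles: a move removes 1 or 2 adjacent pins from a contiguous row.
Removing pins from a row of k leaves two independent rows (a, b) with a + b = k - 1 (one pin) or a + b = k - 2 (two pins); an end removal gives a = 0.
By Sprague-Grundy, G(k) = mex{ G(a) XOR G(b) } over all these splits. G(0) = 0.
G(1): splits (0,0):0^0=0 -> mex({0}) = 1
G(2): splits (0,1):0^1=1 (0,0):0^0=0 -> mex({0, 1}) = 2
G(3): splits (0,2):0^2=2 (1,1):1^1=0 (0,1):0^1=1 -> mex({0, 1, 2}) = 3
G(4): splits (0,3):0^3=3 (1,2):1^2=3 (0,2):0^2=2 (1,1):1^1=0 -> mex({0, 2, 3}) = 1
G(5): splits (0,4):0^1=1 (1,3):1^3=2 (2,2):2^2=0 (0,3):0^3=3 (1,2):1^2=3 -> mex({0, 1, 2, 3}) = 4
G(6) = mex({0, 1, 2, 4}) = 3
G(7) = mex({0, 1, 3, 4, 5}) = 2
G(8) = mex({0, 2, 3, 5, 6}) = 1
G(9) = mex({0, 1, 2, 3, 6, 7}) = 4
G(10) = mex({0, 1, 3, 4, 5, 7}) = 2
G(11) = mex({0, 1, 2, 3, 4, 5}) = 6
G(12) = mex({0, 1, 2, 3, 5, 6, 7}) = 4
G(13) = mex({0, 2, 3, 4, 6, 7}) = 1
G(14) = mex({0, 1, 4, 5, 6, 7}) = 2
G(15) = mex({0, 1, 2, 3, 4, 5, 6}) = 7
G(16) = mex({0, 2, 3, 5, 6, 7}) = 1
G(17) = mex({0, 1, 2, 3, 5, 6, 7}) = 4
G(18) = mex({0, 1, 2, 4, 5, 6}) = 3
G(19) = mex({0, 1, 3, 4, 5, 7}) = 2
G(20) = mex({0, 2, 3, 4, 5, 6, 7}) = 1
G(21) = mex({0, 1, 2, 3, 5, 6, 7}) = 4
G(22) = mex({0, 1, 2, 3, 4, 5, 7}) = 6
G(23) = mex({0, 1, 2, 3, 4, 5, 6}) = 7
G(24) = mex({0, 1, 2, 3, 5, 6, 7}) = 4
G(25) = mex({0, 2, 3, 4, 6, 7}) = 1
G(26) = mex({0, 1, 3, 4, 5, 6, 7}) = 2
G(27) = mex({0, 1, 2, 3, 4, 5, 6, 7}) = 8
G(28) = mex({0, 1, 2, 3, 4, 6, 7, 8}) = 5
G(29) = mex({0, 1, 2, 3, 5, 6, 7, 8, 9}) = 4
G(30) = mex({0, 1, 2, 3, 4, 5, 6, 9, 10}) = 7
G(31) = mex({0, 1, 3, 4, 5, 7, 10, 11}) = 2
G(32) = mex({0, 2, 3, 4, 5, 6, 7, 9, 11}) = 1
Therefore G(32) = 1.

1


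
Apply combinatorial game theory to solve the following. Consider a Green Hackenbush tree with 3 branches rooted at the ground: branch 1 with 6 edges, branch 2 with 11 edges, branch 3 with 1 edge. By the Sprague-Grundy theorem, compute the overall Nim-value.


The tree has 3 branches from the ground vertex.
In Green Hackenbush, the Nim-value of a simple path of length k is k.
Branch 1: length 6, Nim-value = 6
Branch 2: length 11, Nim-value = 11
Branch 3: length 1, Nim-value = 1
Total Nim-value = XOR of all branch values:
0 XOR 6 = 6
6 XOR 11 = 13
13 XOR 1 = 12
Nim-value of the tree = 12

12


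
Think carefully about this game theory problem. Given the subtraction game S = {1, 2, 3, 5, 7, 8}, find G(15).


The subtraction set is S = {1, 2, 3, 5, 7, 8}.
G(k) = mex{ G(k - s) : s in S, s <= k }. We compute iteratively: G(0) = 0.
G(1) = mex({0}) = 1
G(2) = mex({0, 1}) = 2
G(3) = mex({0, 1, 2}) = 3
G(4) = mex({1, 2, 3}) = 0
G(5) = mex({0, 2, 3}) = 1
G(6) = mex({0, 1, 3}) = 2
G(7) = mex({0, 1, 2}) = 3
G(8) = mex({0, 1, 2, 3}) = 4
G(9) = mex({0, 1, 2, 3, 4}) = 5
G(10) = mex({1, 2, 3, 4, 5}) = 0
G(11) = mex({0, 2, 3, 4, 5}) = 1
G(12) = mex({0, 1, 3, 5}) = 2
G(13) = mex({0, 1, 2, 4}) = 3
G(14) = mex({1, 2, 3, 5}) = 0
G(15) = mex({0, 2, 3, 4}) = 1
Therefore G(15) = 1.

1


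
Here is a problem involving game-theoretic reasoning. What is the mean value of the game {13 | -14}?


Game = {13 | -14}, a switch {a | b} with numbers a > b.
Its thermograph has left wall a - t and right wall b + t, which meet at t = (a - b)/2, where both equal (a + b)/2. So the mast (mean value) is at (a + b)/2.
Mean = (13 + (-14))/2 = -1/2 = -1/2

-1/2


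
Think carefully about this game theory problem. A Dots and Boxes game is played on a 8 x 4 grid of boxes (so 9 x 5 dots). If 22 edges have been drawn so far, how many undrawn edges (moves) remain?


Grid: 8 x 4 boxes, i.e. 9 rows and 5 columns of dots.
Horizontal edges: (rows + 1) * cols = 9 * 4 = 36
Vertical edges: rows * (cols + 1) = 8 * 5 = 40
Total edges: 36 + 40 = 76
Edges drawn: 22
Remaining: 76 - 22 = 54

54


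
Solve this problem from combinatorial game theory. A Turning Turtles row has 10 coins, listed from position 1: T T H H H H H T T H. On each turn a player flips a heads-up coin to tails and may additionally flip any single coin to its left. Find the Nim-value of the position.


Coins: T T H H H H H T T H
Key fact: a single head at position k behaves exactly like a Nim heap of size k (turning it to T and optionally flipping a coin at j < k corresponds to moving the heap from k to j, or to 0), and heads combine as a disjunctive sum (two heads at the same place would cancel, matching j XOR j = 0). So the Nim-value is the XOR of the 1-indexed positions of the heads.
Face-up positions (1-indexed): [3, 4, 5, 6, 7, 10]
XOR 0 with 3: 0 XOR 3 = 3
XOR 3 with 4: 3 XOR 4 = 7
XOR 7 with 5: 7 XOR 5 = 2
XOR 2 with 6: 2 XOR 6 = 4
XOR 4 with 7: 4 XOR 7 = 3
XOR 3 with 10: 3 XOR 10 = 9
Nim-value = 9

9


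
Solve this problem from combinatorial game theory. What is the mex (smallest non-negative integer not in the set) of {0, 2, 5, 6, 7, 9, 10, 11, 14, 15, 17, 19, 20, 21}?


Set = {0, 2, 5, 6, 7, 9, 10, 11, 14, 15, 17, 19, 20, 21}
0 is in the set.
1 is NOT in the set. This is the mex.
mex = 1

1


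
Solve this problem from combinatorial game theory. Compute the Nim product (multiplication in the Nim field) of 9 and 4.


Nim multiplication is bilinear over XOR: (u XOR v) * w = (u*w) XOR (v*w).
So we split each operand into its bit components and XOR the pairwise Nim products.
9 = 1 + 8 (as XOR of powers of 2).
4 = 4 (as XOR of powers of 2).
Using the standard Nim-product table on single bits:
  2*2 = 3,   2*4 = 8,   2*8 = 12,
  4*4 = 6,   4*8 = 11,  8*8 = 13,
and  1*x = x (identity), k*l = l*k (commutative).
Pairwise Nim products:
  1 * 4 = 4
  8 * 4 = 11
XOR them: 4 XOR 11 = 15.
Result: 9 * 4 = 15 (in Nim).

15


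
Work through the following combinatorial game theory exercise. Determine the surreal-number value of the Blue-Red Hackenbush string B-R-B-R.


Edges (from ground): B-R-B-R
By Berlekamp's sign-expansion rule, a Blue-Red Hackenbush stalk has the value of the surreal number whose sign sequence is the edge sequence with B -> + and R -> -.
Sign sequence: +-+-
Trace the sign expansion in the surreal number tree, starting from 0:
Edge 1: B (sign +) -> bounds (0, +inf), value = 1
Edge 2: R (sign -) -> bounds (0, 1), value = 1/2
Edge 3: B (sign +) -> bounds (1/2, 1), value = 3/4
Edge 4: R (sign -) -> bounds (1/2, 3/4), value = 5/8
Game value = 5/8

5/8


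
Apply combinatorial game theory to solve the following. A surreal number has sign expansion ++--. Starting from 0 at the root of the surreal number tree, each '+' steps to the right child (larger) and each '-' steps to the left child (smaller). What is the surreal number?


Sign expansion: ++--
Rule: track bounds (lo, hi), initially (-inf, +inf). On '+', the current value becomes lo and we move to the simplest number in (value, hi): value + 1 if hi = +inf, otherwise the midpoint (value + hi)/2. On '-', the current value becomes hi and we move to value - 1 if lo = -inf, otherwise the midpoint (lo + value)/2.
Start at 0.
Step 1: sign = +, move right. Bounds: (0, +inf). Value = 1
Step 2: sign = +, move right. Bounds: (1, +inf). Value = 2
Step 3: sign = -, move left. Bounds: (1, 2). Value = 3/2
Step 4: sign = -, move left. Bounds: (1, 3/2). Value = 5/4
The surreal number with sign expansion ++-- is 5/4.

5/4


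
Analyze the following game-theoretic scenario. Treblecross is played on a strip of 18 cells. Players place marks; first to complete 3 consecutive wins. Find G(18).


Treblecross: place X on empty cells; 3-in-a-row wins.
Playing within two cells of an existing X lets the opponent win at once, so sensible play treats the cells i-2..i+2 around each X as dead. The player left with no safe cell loses, so this is a normal-play take-away game on strips of safe cells.
Placing X at cell i (0-indexed) of a strip of k safe cells leaves independent strips of sizes max(0, i-2) and max(0, k-i-3). Hence G(k) = mex{ G(max(0,i-2)) XOR G(max(0,k-i-3)) : 0 <= i < k }, with G(0) = 0.
G(1): splits (0,0):0^0=0 -> mex({0}) = 1
G(2): splits (0,0):0^0=0 -> mex({0}) = 1
G(3): splits (0,0):0^0=0 -> mex({0}) = 1
G(4): splits (0,1):0^1=1 (0,0):0^0=0 -> mex({0, 1}) = 2
G(5): splits (0,2):0^1=1 (0,1):0^1=1 (0,0):0^0=0 -> mex({0, 1}) = 2
G(6) = mex({1}) = 0
G(7) = mex({0, 1, 2}) = 3
G(8) = mex({0, 1, 2}) = 3
G(9) = mex({0, 2}) = 1
G(10) = mex({0, 2, 3}) = 1
G(11) = mex({0, 3}) = 1
G(12) = mex({1, 3}) = 0
G(13) = mex({0, 1, 2, 3}) = 4
G(14) = mex({0, 1, 2}) = 3
G(15) = mex({0, 1, 2}) = 3
G(16) = mex({0, 1, 2, 4}) = 3
G(17) = mex({0, 1, 3, 4}) = 2
G(18) = mex({0, 1, 3, 4}) = 2
Therefore G(18) = 2.

2


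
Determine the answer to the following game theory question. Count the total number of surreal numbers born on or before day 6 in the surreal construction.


Day 0: {|} = 0 is born. Count = 1.
Day n: the number of surreal numbers born by day n is 2^(n+1) - 1.
By day 0: 2^1 - 1 = 1
By day 1: 2^2 - 1 = 3
By day 2: 2^3 - 1 = 7
By day 3: 2^4 - 1 = 15
By day 4: 2^5 - 1 = 31
By day 5: 2^6 - 1 = 63
By day 6: 2^7 - 1 = 127
By day 6: 127 surreal numbers.

127


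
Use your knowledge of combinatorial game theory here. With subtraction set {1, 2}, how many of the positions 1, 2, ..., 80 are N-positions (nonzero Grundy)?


Subtraction set S = {1, 2}, so G(n) = n mod 3.
G(n) = 0 when n is a multiple of 3.
Multiples of 3 in [1, 80]: 26
N-positions (nonzero Grundy) = 80 - 26 = 54

54


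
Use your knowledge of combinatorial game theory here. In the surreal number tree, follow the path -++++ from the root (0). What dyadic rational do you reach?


Sign expansion: -++++
Rule: track bounds (lo, hi), initially (-inf, +inf). On '+', the current value becomes lo and we move to the simplest number in (value, hi): value + 1 if hi = +inf, otherwise the midpoint (value + hi)/2. On '-', the current value becomes hi and we move to value - 1 if lo = -inf, otherwise the midpoint (lo + value)/2.
Start at 0.
Step 1: sign = -, move left. Bounds: (-inf, 0). Value = -1
Step 2: sign = +, move right. Bounds: (-1, 0). Value = -1/2
Step 3: sign = +, move right. Bounds: (-1/2, 0). Value = -1/4
Step 4: sign = +, move right. Bounds: (-1/4, 0). Value = -1/8
Step 5: sign = +, move right. Bounds: (-1/8, 0). Value = -1/16
The surreal number with sign expansion -++++ is -1/16.

-1/16


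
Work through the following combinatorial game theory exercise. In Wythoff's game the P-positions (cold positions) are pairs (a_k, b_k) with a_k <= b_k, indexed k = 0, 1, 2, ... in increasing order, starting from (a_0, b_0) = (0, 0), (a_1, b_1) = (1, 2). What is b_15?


By Wythoff's theorem, a_k = floor(k * phi) and b_k = floor(k * phi^2) = a_k + k, where phi = (1 + sqrt(5))/2 is the golden ratio.
phi = (1 + sqrt(5))/2 = 1.618034
phi^2 = phi + 1 = 2.618034
k = 15
k * phi^2 = 15 * 2.618034 = 39.270510
b_15 = floor(k * phi^2) = 39 (check: a_15 + k = 24 + 15 = 39)

39


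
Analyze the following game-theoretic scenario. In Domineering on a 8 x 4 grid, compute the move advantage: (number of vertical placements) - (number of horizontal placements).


Board is 8 x 4 (rows x cols).
Left (vertical) placements: (rows-1) * cols = 7 * 4 = 28
Right (horizontal) placements: rows * (cols-1) = 8 * 3 = 24
Advantage = Left - Right = 28 - 24 = 4

4


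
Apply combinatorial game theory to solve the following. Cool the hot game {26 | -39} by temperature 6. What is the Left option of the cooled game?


Original game: {26 | -39} (a switch {a | b} with a > b).
Cooling by t (for t below the temperature (a - b)/2 = 65/2) taxes each move by t: {a | b} cooled by t is {a - t | b + t}.
Cooling amount: t = 6
Cooled Left option: 26 - 6 = 20
Cooled Right option: -39 + 6 = -33
Cooled game: {20 | -33}
Left option = 20

20


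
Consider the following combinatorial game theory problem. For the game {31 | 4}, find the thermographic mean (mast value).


Game = {31 | 4}, a switch {a | b} with numbers a > b.
Its thermograph has left wall a - t and right wall b + t, which meet at t = (a - b)/2, where both equal (a + b)/2. So the mast (mean value) is at (a + b)/2.
Mean = (31 + (4))/2 = 35/2 = 35/2

35/2


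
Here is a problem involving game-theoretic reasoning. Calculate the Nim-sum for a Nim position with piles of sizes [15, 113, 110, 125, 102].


We need the XOR (exclusive or) of all pile sizes.
After XOR-ing pile 1 (size 15): 0 XOR 15 = 15
After XOR-ing pile 2 (size 113): 15 XOR 113 = 126
After XOR-ing pile 3 (size 110): 126 XOR 110 = 16
After XOR-ing pile 4 (size 125): 16 XOR 125 = 109
After XOR-ing pile 5 (size 102): 109 XOR 102 = 11
The Nim-value of this position is 11.

11


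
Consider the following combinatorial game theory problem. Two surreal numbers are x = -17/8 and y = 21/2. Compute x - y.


x = -17/8, y = 21/2
Converting to common denominator: 8
x = -17/8, y = 84/8
x - y = -17/8 - 21/2 = -101/8

-101/8


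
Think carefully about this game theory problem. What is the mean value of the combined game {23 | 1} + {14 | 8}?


G1 = {23 | 1}, G2 = {14 | 8}
Each is a switch {a | b} with numbers a > b; its mean value is (a + b)/2, and mean value is additive over game sums: m(G1 + G2) = m(G1) + m(G2).
Mean of G1 = (23 + (1))/2 = 24/2 = 12
Mean of G2 = (14 + (8))/2 = 22/2 = 11
Mean of G1 + G2 = 12 + 11 = 23

23


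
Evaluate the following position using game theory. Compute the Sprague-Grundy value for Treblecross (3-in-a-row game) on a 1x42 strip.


Treblecross: place X on empty cells; 3-in-a-row wins.
Playing within two cells of an existing X lets the opponent win at once, so sensible play treats the cells i-2..i+2 around each X as dead. The player left with no safe cell loses, so this is a normal-play take-away game on strips of safe cells.
Placing X at cell i (0-indexed) of a strip of k safe cells leaves independent strips of sizes max(0, i-2) and max(0, k-i-3). Hence G(k) = mex{ G(max(0,i-2)) XOR G(max(0,k-i-3)) : 0 <= i < k }, with G(0) = 0.
G(1): splits (0,0):0^0=0 -> mex({0}) = 1
G(2): splits (0,0):0^0=0 -> mex({0}) = 1
G(3): splits (0,0):0^0=0 -> mex({0}) = 1
G(4): splits (0,1):0^1=1 (0,0):0^0=0 -> mex({0, 1}) = 2
G(5): splits (0,2):0^1=1 (0,1):0^1=1 (0,0):0^0=0 -> mex({0, 1}) = 2
G(6) = mex({1}) = 0
G(7) = mex({0, 1, 2}) = 3
G(8) = mex({0, 1, 2}) = 3
G(9) = mex({0, 2}) = 1
G(10) = mex({0, 2, 3}) = 1
G(11) = mex({0, 3}) = 1
G(12) = mex({1, 3}) = 0
G(13) = mex({0, 1, 2, 3}) = 4
G(14) = mex({0, 1, 2}) = 3
G(15) = mex({0, 1, 2}) = 3
G(16) = mex({0, 1, 2, 4}) = 3
G(17) = mex({0, 1, 3, 4}) = 2
G(18) = mex({0, 1, 3, 4}) = 2
G(19) = mex({0, 1, 3, 5}) = 2
G(20) = mex({0, 1, 2, 3, 5}) = 4
G(21) = mex({0, 1, 2, 3, 5}) = 4
G(22) = mex({1, 2, 6}) = 0
G(23) = mex({0, 1, 2, 3, 4, 6}) = 5
G(24) = mex({0, 1, 2, 3, 4}) = 5
G(25) = mex({0, 1, 3, 4, 7}) = 2
G(26) = mex({0, 1, 3, 4, 5, 7}) = 2
G(27) = mex({0, 1, 3, 5}) = 2
G(28) = mex({0, 1, 2, 5}) = 3
G(29) = mex({0, 1, 2, 4, 5, 6}) = 3
G(30) = mex({1, 2, 4, 6}) = 0
G(31) = mex({0, 1, 2, 3, 4, 6}) = 5
G(32) = mex({1, 2, 3, 4, 7}) = 0
G(33) = mex({0, 3, 7}) = 1
G(34) = mex({0, 2, 3, 5, 7}) = 1
G(35) = mex({0, 2, 3, 5, 6}) = 1
G(36) = mex({0, 1, 2, 5, 6}) = 3
G(37) = mex({0, 1, 2, 4, 5, 6}) = 3
G(38) = mex({0, 1, 2, 4}) = 3
G(39) = mex({0, 1, 2, 3, 4, 7}) = 5
G(40) = mex({0, 1, 2, 3, 4, 5, 7}) = 6
G(41) = mex({0, 1, 2, 3, 5, 7}) = 4
G(42) = mex({0, 1, 2, 3, 5, 6, 7}) = 4
Therefore G(42) = 4.

4
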